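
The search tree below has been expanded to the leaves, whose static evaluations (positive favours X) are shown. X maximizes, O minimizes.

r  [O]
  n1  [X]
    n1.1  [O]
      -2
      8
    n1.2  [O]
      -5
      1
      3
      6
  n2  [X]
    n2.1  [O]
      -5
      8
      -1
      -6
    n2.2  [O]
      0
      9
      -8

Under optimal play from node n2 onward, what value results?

-6

n2.1 (O): min(-5, 8, -1, -6) = -6
n2.2 (O): min(0, 9, -8) = -8
n2 (X): max(-6, -8) = -6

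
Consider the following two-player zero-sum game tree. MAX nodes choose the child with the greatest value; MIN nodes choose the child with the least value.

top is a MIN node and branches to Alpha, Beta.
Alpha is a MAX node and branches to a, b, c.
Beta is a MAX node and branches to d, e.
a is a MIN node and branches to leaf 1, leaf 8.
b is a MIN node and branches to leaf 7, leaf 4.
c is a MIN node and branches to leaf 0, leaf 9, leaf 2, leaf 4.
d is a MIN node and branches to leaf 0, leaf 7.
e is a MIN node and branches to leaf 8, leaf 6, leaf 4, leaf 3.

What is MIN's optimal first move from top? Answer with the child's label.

Beta

a (MIN): min(1, 8) = 1
b (MIN): min(7, 4) = 4
c (MIN): min(0, 9, 2, 4) = 0
Alpha (MAX): max(1, 4, 0) = 4
d (MIN): min(0, 7) = 0
e (MIN): min(8, 6, 4, 3) = 3
Beta (MAX): max(0, 3) = 3
top (MIN): min(4, 3) = 3
MIN at top wants the lowest of {Alpha=4, Beta=3}, so chooses Beta.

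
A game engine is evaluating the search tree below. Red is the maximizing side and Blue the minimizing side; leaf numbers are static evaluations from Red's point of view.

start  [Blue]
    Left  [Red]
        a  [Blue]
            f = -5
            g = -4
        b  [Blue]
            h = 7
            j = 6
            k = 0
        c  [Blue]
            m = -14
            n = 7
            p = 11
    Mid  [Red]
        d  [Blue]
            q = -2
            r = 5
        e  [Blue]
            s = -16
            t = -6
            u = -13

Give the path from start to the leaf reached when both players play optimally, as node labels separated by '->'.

start -> Mid -> d -> q

a (Blue): min(-5, -4) = -5
b (Blue): min(7, 6, 0) = 0
c (Blue): min(-14, 7, 11) = -14
Left (Red): max(-5, 0, -14) = 0
d (Blue): min(-2, 5) = -2
e (Blue): min(-16, -6, -13) = -16
Mid (Red): max(-2, -16) = -2
start (Blue): min(0, -2) = -2
At start, Blue picks Mid (lowest: -2).
At Mid, Red picks d (highest: -2).
At d, Blue picks q (lowest: -2).
Terminal value -2.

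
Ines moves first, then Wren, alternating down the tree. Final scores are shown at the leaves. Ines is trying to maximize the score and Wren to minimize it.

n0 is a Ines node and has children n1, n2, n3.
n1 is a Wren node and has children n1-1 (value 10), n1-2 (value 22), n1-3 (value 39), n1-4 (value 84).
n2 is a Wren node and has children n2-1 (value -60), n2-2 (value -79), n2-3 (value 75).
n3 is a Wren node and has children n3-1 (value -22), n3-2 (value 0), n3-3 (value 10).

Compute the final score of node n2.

n2 (Wren): min(-60, -79, 75) = -79

-79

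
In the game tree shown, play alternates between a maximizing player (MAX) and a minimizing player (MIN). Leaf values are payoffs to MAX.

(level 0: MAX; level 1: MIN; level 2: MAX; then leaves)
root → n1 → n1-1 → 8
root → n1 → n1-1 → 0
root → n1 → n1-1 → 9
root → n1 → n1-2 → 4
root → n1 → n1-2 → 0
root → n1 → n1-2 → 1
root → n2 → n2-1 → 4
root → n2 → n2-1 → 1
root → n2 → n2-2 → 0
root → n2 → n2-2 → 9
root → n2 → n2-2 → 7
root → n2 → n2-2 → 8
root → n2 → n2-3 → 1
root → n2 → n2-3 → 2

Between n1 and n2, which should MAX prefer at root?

n1-1 (MAX): max(8, 0, 9) = 9
n1-2 (MAX): max(4, 0, 1) = 4
n1 (MIN): min(9, 4) = 4
n2-1 (MAX): max(4, 1) = 4
n2-2 (MAX): max(0, 9, 7, 8) = 9
n2-3 (MAX): max(1, 2) = 2
n2 (MIN): min(4, 9, 2) = 2
MAX prefers the higher value; n1=4, n2=2. n1 is better since 4 > 2.

n1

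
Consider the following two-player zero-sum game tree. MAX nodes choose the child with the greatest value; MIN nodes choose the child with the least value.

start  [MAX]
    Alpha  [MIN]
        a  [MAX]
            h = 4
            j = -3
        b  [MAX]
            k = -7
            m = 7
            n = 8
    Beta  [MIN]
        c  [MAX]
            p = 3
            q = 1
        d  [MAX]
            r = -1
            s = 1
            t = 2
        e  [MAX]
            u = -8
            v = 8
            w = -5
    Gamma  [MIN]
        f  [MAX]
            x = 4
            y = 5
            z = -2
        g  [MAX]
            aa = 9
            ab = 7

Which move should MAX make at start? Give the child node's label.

Gamma

a (MAX): max(4, -3) = 4
b (MAX): max(-7, 7, 8) = 8
Alpha (MIN): min(4, 8) = 4
c (MAX): max(3, 1) = 3
d (MAX): max(-1, 1, 2) = 2
e (MAX): max(-8, 8, -5) = 8
Beta (MIN): min(3, 2, 8) = 2
f (MAX): max(4, 5, -2) = 5
g (MAX): max(9, 7) = 9
Gamma (MIN): min(5, 9) = 5
start (MAX): max(4, 2, 5) = 5
MAX at start wants the highest of {Alpha=4, Beta=2, Gamma=5}, so chooses Gamma.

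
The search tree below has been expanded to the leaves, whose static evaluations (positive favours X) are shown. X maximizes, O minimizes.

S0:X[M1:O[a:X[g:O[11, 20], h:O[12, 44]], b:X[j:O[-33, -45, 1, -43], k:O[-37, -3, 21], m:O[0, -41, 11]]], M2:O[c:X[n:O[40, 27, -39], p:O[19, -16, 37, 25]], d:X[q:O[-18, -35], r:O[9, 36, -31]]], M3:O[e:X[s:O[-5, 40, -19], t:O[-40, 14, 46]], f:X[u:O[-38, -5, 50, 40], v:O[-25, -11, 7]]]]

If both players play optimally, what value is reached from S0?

g (O): min(11, 20) = 11
h (O): min(12, 44) = 12
a (X): max(11, 12) = 12
j (O): min(-33, -45, 1, -43) = -45
k (O): min(-37, -3, 21) = -37
m (O): min(0, -41, 11) = -41
b (X): max(-45, -37, -41) = -37
M1 (O): min(12, -37) = -37
n (O): min(40, 27, -39) = -39
p (O): min(19, -16, 37, 25) = -16
c (X): max(-39, -16) = -16
q (O): min(-18, -35) = -35
r (O): min(9, 36, -31) = -31
d (X): max(-35, -31) = -31
M2 (O): min(-16, -31) = -31
s (O): min(-5, 40, -19) = -19
t (O): min(-40, 14, 46) = -40
e (X): max(-19, -40) = -19
u (O): min(-38, -5, 50, 40) = -38
v (O): min(-25, -11, 7) = -25
f (X): max(-38, -25) = -25
M3 (O): min(-19, -25) = -25
S0 (X): max(-37, -31, -25) = -25

-25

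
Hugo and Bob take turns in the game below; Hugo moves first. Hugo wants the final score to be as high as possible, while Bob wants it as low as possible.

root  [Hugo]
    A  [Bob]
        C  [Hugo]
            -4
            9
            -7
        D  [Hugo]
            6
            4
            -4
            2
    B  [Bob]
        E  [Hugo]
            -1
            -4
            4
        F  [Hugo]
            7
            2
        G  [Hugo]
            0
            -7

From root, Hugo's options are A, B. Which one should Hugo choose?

A

C (Hugo): max(-4, 9, -7) = 9
D (Hugo): max(6, 4, -4, 2) = 6
A (Bob): min(9, 6) = 6
E (Hugo): max(-1, -4, 4) = 4
F (Hugo): max(7, 2) = 7
G (Hugo): max(0, -7) = 0
B (Bob): min(4, 7, 0) = 0
root (Hugo): max(6, 0) = 6
Hugo at root wants the highest of {A=6, B=0}, so chooses A.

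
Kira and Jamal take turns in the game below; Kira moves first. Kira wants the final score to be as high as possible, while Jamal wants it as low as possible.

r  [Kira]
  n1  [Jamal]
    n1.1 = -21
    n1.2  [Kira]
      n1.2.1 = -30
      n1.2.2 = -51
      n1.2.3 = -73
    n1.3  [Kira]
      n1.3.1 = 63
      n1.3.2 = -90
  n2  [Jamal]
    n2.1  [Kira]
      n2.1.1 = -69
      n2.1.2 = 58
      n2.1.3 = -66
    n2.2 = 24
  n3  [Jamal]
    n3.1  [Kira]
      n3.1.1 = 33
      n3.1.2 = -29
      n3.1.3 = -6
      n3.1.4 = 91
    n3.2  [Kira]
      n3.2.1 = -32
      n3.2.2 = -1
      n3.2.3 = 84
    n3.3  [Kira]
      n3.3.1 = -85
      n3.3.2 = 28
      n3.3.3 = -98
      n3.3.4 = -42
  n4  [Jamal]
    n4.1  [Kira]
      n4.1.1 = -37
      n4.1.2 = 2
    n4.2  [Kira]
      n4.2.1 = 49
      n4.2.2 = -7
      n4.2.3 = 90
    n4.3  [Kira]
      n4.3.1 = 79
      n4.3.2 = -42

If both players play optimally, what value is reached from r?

n1.2 (Kira): max(-30, -51, -73) = -30
n1.3 (Kira): max(63, -90) = 63
n1 (Jamal): min(-21, -30, 63) = -30
n2.1 (Kira): max(-69, 58, -66) = 58
n2 (Jamal): min(58, 24) = 24
n3.1 (Kira): max(33, -29, -6, 91) = 91
n3.2 (Kira): max(-32, -1, 84) = 84
n3.3 (Kira): max(-85, 28, -98, -42) = 28
n3 (Jamal): min(91, 84, 28) = 28
n4.1 (Kira): max(-37, 2) = 2
n4.2 (Kira): max(49, -7, 90) = 90
n4.3 (Kira): max(79, -42) = 79
n4 (Jamal): min(2, 90, 79) = 2
r (Kira): max(-30, 24, 28, 2) = 28

28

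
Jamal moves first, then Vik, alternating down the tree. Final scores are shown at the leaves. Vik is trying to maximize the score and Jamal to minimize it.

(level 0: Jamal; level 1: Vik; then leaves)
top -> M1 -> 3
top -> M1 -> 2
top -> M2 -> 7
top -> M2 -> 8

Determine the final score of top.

3

M1 (Vik): max(3, 2) = 3
M2 (Vik): max(7, 8) = 8
top (Jamal): min(3, 8) = 3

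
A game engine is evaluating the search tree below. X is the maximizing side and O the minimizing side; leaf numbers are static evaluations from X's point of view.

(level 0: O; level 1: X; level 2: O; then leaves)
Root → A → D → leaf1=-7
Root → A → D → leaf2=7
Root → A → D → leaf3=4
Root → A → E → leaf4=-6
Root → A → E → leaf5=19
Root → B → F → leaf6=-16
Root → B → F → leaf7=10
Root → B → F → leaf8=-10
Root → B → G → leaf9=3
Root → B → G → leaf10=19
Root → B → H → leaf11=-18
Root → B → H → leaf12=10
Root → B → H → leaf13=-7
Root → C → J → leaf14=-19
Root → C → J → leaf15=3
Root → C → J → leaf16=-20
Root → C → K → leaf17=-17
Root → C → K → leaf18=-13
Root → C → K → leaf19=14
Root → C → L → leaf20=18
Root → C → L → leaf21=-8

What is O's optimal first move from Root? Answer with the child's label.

C

D (O): min(-7, 7, 4) = -7
E (O): min(-6, 19) = -6
A (X): max(-7, -6) = -6
F (O): min(-16, 10, -10) = -16
G (O): min(3, 19) = 3
H (O): min(-18, 10, -7) = -18
B (X): max(-16, 3, -18) = 3
J (O): min(-19, 3, -20) = -20
K (O): min(-17, -13, 14) = -17
L (O): min(18, -8) = -8
C (X): max(-20, -17, -8) = -8
Root (O): min(-6, 3, -8) = -8
O at Root wants the lowest of {A=-6, B=3, C=-8}, so chooses C.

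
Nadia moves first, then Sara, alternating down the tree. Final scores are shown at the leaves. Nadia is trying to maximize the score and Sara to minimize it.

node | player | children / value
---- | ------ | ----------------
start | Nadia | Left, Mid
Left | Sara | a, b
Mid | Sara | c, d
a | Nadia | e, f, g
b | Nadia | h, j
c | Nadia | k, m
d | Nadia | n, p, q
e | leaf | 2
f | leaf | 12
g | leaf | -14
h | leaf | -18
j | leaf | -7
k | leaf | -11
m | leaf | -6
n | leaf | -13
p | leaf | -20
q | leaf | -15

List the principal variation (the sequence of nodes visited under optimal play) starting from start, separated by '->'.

a (Nadia): max(2, 12, -14) = 12
b (Nadia): max(-18, -7) = -7
Left (Sara): min(12, -7) = -7
c (Nadia): max(-11, -6) = -6
d (Nadia): max(-13, -20, -15) = -13
Mid (Sara): min(-6, -13) = -13
start (Nadia): max(-7, -13) = -7
At start, Nadia picks Left (highest: -7).
At Left, Sara picks b (lowest: -7).
At b, Nadia picks j (highest: -7).
Terminal value -7.

start -> Left -> b -> j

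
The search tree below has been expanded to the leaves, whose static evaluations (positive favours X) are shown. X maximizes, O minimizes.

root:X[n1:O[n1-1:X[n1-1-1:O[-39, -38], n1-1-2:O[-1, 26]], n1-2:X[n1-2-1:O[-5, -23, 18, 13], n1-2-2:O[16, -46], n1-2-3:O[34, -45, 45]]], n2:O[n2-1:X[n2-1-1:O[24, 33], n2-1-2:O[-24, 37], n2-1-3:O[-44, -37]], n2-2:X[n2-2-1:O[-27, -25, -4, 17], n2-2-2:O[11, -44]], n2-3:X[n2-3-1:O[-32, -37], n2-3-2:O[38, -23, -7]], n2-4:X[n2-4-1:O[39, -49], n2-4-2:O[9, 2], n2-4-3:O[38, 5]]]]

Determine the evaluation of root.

-23

n1-1-1 (O): min(-39, -38) = -39
n1-1-2 (O): min(-1, 26) = -1
n1-1 (X): max(-39, -1) = -1
n1-2-1 (O): min(-5, -23, 18, 13) = -23
n1-2-2 (O): min(16, -46) = -46
n1-2-3 (O): min(34, -45, 45) = -45
n1-2 (X): max(-23, -46, -45) = -23
n1 (O): min(-1, -23) = -23
n2-1-1 (O): min(24, 33) = 24
n2-1-2 (O): min(-24, 37) = -24
n2-1-3 (O): min(-44, -37) = -44
n2-1 (X): max(24, -24, -44) = 24
n2-2-1 (O): min(-27, -25, -4, 17) = -27
n2-2-2 (O): min(11, -44) = -44
n2-2 (X): max(-27, -44) = -27
n2-3-1 (O): min(-32, -37) = -37
n2-3-2 (O): min(38, -23, -7) = -23
n2-3 (X): max(-37, -23) = -23
n2-4-1 (O): min(39, -49) = -49
n2-4-2 (O): min(9, 2) = 2
n2-4-3 (O): min(38, 5) = 5
n2-4 (X): max(-49, 2, 5) = 5
n2 (O): min(24, -27, -23, 5) = -27
root (X): max(-23, -27) = -23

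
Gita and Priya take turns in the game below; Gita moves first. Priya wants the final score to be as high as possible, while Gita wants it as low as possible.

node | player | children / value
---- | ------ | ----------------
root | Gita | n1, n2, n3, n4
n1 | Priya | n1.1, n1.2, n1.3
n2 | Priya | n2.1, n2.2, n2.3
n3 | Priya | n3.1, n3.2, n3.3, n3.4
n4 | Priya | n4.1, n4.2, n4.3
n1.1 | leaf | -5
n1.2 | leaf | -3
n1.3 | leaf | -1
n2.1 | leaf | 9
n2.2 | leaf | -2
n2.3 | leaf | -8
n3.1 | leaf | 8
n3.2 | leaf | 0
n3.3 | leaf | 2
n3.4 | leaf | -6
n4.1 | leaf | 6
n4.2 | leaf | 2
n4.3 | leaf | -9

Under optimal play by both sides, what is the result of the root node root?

-1

n1 (Priya): max(-5, -3, -1) = -1
n2 (Priya): max(9, -2, -8) = 9
n3 (Priya): max(8, 0, 2, -6) = 8
n4 (Priya): max(6, 2, -9) = 6
root (Gita): min(-1, 9, 8, 6) = -1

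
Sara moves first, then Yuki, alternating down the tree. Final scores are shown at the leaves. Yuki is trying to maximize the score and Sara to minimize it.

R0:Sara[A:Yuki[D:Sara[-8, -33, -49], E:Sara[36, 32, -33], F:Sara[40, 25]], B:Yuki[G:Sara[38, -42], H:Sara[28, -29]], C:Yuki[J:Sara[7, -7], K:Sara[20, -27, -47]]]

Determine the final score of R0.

D (Sara): min(-8, -33, -49) = -49
E (Sara): min(36, 32, -33) = -33
F (Sara): min(40, 25) = 25
A (Yuki): max(-49, -33, 25) = 25
G (Sara): min(38, -42) = -42
H (Sara): min(28, -29) = -29
B (Yuki): max(-42, -29) = -29
J (Sara): min(7, -7) = -7
K (Sara): min(20, -27, -47) = -47
C (Yuki): max(-7, -47) = -7
R0 (Sara): min(25, -29, -7) = -29

-29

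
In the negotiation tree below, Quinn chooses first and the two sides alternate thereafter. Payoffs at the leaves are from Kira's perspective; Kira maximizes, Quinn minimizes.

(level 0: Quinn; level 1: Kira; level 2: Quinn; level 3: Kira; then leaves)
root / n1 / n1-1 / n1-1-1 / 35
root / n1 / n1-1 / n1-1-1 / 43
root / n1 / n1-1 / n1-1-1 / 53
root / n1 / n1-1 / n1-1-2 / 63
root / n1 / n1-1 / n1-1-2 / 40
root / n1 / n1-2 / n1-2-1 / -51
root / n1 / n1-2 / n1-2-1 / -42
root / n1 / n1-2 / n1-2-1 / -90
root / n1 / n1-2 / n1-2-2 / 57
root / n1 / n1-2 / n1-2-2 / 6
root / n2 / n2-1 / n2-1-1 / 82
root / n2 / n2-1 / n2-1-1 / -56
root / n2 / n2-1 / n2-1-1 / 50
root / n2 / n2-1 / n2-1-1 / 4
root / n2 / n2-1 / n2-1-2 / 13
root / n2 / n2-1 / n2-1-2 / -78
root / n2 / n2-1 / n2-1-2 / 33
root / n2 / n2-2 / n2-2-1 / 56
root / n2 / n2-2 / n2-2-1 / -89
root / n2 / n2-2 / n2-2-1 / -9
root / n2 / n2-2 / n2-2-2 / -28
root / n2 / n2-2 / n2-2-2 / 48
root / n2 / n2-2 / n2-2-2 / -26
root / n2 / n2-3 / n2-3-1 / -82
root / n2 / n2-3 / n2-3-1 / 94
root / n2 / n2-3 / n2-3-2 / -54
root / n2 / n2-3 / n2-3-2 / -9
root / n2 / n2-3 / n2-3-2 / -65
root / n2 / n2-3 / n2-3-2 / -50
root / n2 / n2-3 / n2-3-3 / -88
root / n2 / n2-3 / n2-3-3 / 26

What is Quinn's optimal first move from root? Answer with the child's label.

n1-1-1 (Kira): max(35, 43, 53) = 53
n1-1-2 (Kira): max(63, 40) = 63
n1-1 (Quinn): min(53, 63) = 53
n1-2-1 (Kira): max(-51, -42, -90) = -42
n1-2-2 (Kira): max(57, 6) = 57
n1-2 (Quinn): min(-42, 57) = -42
n1 (Kira): max(53, -42) = 53
n2-1-1 (Kira): max(82, -56, 50, 4) = 82
n2-1-2 (Kira): max(13, -78, 33) = 33
n2-1 (Quinn): min(82, 33) = 33
n2-2-1 (Kira): max(56, -89, -9) = 56
n2-2-2 (Kira): max(-28, 48, -26) = 48
n2-2 (Quinn): min(56, 48) = 48
n2-3-1 (Kira): max(-82, 94) = 94
n2-3-2 (Kira): max(-54, -9, -65, -50) = -9
n2-3-3 (Kira): max(-88, 26) = 26
n2-3 (Quinn): min(94, -9, 26) = -9
n2 (Kira): max(33, 48, -9) = 48
root (Quinn): min(53, 48) = 48
Quinn at root wants the lowest of {n1=53, n2=48}, so chooses n2.

n2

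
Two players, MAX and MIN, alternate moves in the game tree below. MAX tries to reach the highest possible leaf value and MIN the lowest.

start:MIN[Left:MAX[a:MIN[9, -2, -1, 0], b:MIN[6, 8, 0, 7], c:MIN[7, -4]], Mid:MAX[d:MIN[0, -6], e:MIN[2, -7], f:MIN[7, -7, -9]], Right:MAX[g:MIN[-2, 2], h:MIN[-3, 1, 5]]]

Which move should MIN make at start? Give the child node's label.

Mid

a (MIN): min(9, -2, -1, 0) = -2
b (MIN): min(6, 8, 0, 7) = 0
c (MIN): min(7, -4) = -4
Left (MAX): max(-2, 0, -4) = 0
d (MIN): min(0, -6) = -6
e (MIN): min(2, -7) = -7
f (MIN): min(7, -7, -9) = -9
Mid (MAX): max(-6, -7, -9) = -6
g (MIN): min(-2, 2) = -2
h (MIN): min(-3, 1, 5) = -3
Right (MAX): max(-2, -3) = -2
start (MIN): min(0, -6, -2) = -6
MIN at start wants the lowest of {Left=0, Mid=-6, Right=-2}, so chooses Mid.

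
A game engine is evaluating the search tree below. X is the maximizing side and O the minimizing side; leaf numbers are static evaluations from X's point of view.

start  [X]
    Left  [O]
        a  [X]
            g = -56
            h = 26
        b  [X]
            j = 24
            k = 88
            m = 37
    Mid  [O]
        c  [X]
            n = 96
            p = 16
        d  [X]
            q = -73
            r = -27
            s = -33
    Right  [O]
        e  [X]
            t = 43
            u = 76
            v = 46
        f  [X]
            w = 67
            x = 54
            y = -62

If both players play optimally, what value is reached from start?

a (X): max(-56, 26) = 26
b (X): max(24, 88, 37) = 88
Left (O): min(26, 88) = 26
c (X): max(96, 16) = 96
d (X): max(-73, -27, -33) = -27
Mid (O): min(96, -27) = -27
e (X): max(43, 76, 46) = 76
f (X): max(67, 54, -62) = 67
Right (O): min(76, 67) = 67
start (X): max(26, -27, 67) = 67

67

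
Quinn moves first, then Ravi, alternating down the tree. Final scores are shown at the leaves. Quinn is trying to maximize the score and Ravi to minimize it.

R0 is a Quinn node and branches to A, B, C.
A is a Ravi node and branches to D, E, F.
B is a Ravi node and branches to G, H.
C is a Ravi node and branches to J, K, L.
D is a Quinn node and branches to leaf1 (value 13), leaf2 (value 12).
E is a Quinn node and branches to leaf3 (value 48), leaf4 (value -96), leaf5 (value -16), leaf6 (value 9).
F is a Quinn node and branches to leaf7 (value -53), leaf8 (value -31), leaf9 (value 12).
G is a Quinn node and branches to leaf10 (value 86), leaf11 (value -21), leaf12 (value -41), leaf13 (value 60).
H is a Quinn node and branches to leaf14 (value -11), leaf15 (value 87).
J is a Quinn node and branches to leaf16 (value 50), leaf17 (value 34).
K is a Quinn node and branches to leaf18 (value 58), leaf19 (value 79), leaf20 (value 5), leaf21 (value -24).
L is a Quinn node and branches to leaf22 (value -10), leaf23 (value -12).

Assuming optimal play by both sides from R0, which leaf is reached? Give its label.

leaf10

D (Quinn): max(13, 12) = 13
E (Quinn): max(48, -96, -16, 9) = 48
F (Quinn): max(-53, -31, 12) = 12
A (Ravi): min(13, 48, 12) = 12
G (Quinn): max(86, -21, -41, 60) = 86
H (Quinn): max(-11, 87) = 87
B (Ravi): min(86, 87) = 86
J (Quinn): max(50, 34) = 50
K (Quinn): max(58, 79, 5, -24) = 79
L (Quinn): max(-10, -12) = -10
C (Ravi): min(50, 79, -10) = -10
R0 (Quinn): max(12, 86, -10) = 86
At R0, Quinn picks B (highest: 86).
At B, Ravi picks G (lowest: 86).
At G, Quinn picks leaf10 (highest: 86).
Terminal value 86.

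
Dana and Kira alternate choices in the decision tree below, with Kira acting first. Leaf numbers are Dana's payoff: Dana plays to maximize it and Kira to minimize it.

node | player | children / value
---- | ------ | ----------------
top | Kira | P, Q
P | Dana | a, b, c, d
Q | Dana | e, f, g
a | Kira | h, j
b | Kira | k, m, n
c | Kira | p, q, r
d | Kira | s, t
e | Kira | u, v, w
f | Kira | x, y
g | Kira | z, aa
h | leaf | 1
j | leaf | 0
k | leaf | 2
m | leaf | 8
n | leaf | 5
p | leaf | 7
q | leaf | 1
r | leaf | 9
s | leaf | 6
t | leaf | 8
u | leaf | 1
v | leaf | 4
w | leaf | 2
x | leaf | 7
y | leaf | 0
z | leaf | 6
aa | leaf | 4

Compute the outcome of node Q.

4

e (Kira): min(1, 4, 2) = 1
f (Kira): min(7, 0) = 0
g (Kira): min(6, 4) = 4
Q (Dana): max(1, 0, 4) = 4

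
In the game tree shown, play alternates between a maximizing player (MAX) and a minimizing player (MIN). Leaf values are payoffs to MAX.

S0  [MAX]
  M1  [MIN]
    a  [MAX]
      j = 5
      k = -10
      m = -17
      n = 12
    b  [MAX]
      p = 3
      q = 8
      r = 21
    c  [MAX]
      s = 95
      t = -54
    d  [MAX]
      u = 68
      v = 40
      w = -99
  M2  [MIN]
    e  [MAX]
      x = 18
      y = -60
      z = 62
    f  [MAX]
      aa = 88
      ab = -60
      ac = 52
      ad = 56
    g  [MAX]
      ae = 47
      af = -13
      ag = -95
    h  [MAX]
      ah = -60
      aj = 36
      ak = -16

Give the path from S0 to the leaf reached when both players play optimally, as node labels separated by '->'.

a (MAX): max(5, -10, -17, 12) = 12
b (MAX): max(3, 8, 21) = 21
c (MAX): max(95, -54) = 95
d (MAX): max(68, 40, -99) = 68
M1 (MIN): min(12, 21, 95, 68) = 12
e (MAX): max(18, -60, 62) = 62
f (MAX): max(88, -60, 52, 56) = 88
g (MAX): max(47, -13, -95) = 47
h (MAX): max(-60, 36, -16) = 36
M2 (MIN): min(62, 88, 47, 36) = 36
S0 (MAX): max(12, 36) = 36
At S0, MAX picks M2 (highest: 36).
At M2, MIN picks h (lowest: 36).
At h, MAX picks aj (highest: 36).
Terminal value 36.

S0 -> M2 -> h -> aj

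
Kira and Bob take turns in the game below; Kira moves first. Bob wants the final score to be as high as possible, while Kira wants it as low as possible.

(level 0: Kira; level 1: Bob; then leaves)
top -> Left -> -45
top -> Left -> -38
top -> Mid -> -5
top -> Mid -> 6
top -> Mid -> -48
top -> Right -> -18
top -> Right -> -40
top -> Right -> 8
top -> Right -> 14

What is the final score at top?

-38

Left (Bob): max(-45, -38) = -38
Mid (Bob): max(-5, 6, -48) = 6
Right (Bob): max(-18, -40, 8, 14) = 14
top (Kira): min(-38, 6, 14) = -38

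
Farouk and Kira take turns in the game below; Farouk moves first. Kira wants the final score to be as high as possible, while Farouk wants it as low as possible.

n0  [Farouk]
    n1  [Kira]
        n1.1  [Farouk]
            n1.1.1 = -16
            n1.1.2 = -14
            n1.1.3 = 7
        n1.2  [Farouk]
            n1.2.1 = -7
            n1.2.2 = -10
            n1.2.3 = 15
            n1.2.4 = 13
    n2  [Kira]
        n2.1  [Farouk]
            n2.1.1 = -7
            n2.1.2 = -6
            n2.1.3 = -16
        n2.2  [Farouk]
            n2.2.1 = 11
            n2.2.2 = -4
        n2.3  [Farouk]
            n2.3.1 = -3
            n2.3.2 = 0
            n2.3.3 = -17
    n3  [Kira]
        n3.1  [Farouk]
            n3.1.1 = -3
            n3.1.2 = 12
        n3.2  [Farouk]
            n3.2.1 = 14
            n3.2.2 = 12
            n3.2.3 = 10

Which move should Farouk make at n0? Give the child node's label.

n1.1 (Farouk): min(-16, -14, 7) = -16
n1.2 (Farouk): min(-7, -10, 15, 13) = -10
n1 (Kira): max(-16, -10) = -10
n2.1 (Farouk): min(-7, -6, -16) = -16
n2.2 (Farouk): min(11, -4) = -4
n2.3 (Farouk): min(-3, 0, -17) = -17
n2 (Kira): max(-16, -4, -17) = -4
n3.1 (Farouk): min(-3, 12) = -3
n3.2 (Farouk): min(14, 12, 10) = 10
n3 (Kira): max(-3, 10) = 10
n0 (Farouk): min(-10, -4, 10) = -10
Farouk at n0 wants the lowest of {n1=-10, n2=-4, n3=10}, so chooses n1.

n1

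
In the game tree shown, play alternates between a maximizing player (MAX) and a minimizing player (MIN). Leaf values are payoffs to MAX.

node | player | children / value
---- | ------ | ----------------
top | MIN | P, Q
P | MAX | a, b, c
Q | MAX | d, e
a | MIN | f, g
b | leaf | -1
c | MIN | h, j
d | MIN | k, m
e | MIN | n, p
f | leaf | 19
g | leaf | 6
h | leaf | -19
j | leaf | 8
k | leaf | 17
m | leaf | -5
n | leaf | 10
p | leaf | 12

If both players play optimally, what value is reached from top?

a (MIN): min(19, 6) = 6
c (MIN): min(-19, 8) = -19
P (MAX): max(6, -1, -19) = 6
d (MIN): min(17, -5) = -5
e (MIN): min(10, 12) = 10
Q (MAX): max(-5, 10) = 10
top (MIN): min(6, 10) = 6

6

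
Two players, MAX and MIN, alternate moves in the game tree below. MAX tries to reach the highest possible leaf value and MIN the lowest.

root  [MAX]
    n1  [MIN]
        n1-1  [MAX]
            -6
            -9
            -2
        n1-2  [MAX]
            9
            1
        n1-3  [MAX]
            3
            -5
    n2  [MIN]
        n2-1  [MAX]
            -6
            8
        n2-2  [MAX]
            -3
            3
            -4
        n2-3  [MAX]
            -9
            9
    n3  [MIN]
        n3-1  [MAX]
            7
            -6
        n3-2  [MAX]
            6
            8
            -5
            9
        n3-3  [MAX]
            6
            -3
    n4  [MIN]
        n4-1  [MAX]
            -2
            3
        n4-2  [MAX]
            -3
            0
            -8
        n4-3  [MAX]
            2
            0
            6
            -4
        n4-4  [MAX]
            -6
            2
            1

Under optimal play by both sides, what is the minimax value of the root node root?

6

n1-1 (MAX): max(-6, -9, -2) = -2
n1-2 (MAX): max(9, 1) = 9
n1-3 (MAX): max(3, -5) = 3
n1 (MIN): min(-2, 9, 3) = -2
n2-1 (MAX): max(-6, 8) = 8
n2-2 (MAX): max(-3, 3, -4) = 3
n2-3 (MAX): max(-9, 9) = 9
n2 (MIN): min(8, 3, 9) = 3
n3-1 (MAX): max(7, -6) = 7
n3-2 (MAX): max(6, 8, -5, 9) = 9
n3-3 (MAX): max(6, -3) = 6
n3 (MIN): min(7, 9, 6) = 6
n4-1 (MAX): max(-2, 3) = 3
n4-2 (MAX): max(-3, 0, -8) = 0
n4-3 (MAX): max(2, 0, 6, -4) = 6
n4-4 (MAX): max(-6, 2, 1) = 2
n4 (MIN): min(3, 0, 6, 2) = 0
root (MAX): max(-2, 3, 6, 0) = 6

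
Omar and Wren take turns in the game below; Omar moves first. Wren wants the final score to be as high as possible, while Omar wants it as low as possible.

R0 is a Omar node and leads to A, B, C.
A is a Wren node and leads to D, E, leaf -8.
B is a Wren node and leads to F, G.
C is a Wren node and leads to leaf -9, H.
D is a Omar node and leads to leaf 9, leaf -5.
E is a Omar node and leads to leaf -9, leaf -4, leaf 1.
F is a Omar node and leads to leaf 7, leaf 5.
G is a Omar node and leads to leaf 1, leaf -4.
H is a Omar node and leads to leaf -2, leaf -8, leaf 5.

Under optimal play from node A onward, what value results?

D (Omar): min(9, -5) = -5
E (Omar): min(-9, -4, 1) = -9
A (Wren): max(-5, -9, -8) = -5

-5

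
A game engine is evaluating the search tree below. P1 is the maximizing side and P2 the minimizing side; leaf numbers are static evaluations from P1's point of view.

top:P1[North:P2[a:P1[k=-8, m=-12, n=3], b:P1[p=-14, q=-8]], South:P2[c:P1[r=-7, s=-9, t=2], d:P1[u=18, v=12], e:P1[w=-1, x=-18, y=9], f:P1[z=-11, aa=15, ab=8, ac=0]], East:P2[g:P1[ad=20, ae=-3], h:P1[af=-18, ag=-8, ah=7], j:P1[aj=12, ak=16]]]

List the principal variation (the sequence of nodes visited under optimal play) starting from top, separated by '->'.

top -> East -> h -> ah

a (P1): max(-8, -12, 3) = 3
b (P1): max(-14, -8) = -8
North (P2): min(3, -8) = -8
c (P1): max(-7, -9, 2) = 2
d (P1): max(18, 12) = 18
e (P1): max(-1, -18, 9) = 9
f (P1): max(-11, 15, 8, 0) = 15
South (P2): min(2, 18, 9, 15) = 2
g (P1): max(20, -3) = 20
h (P1): max(-18, -8, 7) = 7
j (P1): max(12, 16) = 16
East (P2): min(20, 7, 16) = 7
top (P1): max(-8, 2, 7) = 7
At top, P1 picks East (highest: 7).
At East, P2 picks h (lowest: 7).
At h, P1 picks ah (highest: 7).
Terminal value 7.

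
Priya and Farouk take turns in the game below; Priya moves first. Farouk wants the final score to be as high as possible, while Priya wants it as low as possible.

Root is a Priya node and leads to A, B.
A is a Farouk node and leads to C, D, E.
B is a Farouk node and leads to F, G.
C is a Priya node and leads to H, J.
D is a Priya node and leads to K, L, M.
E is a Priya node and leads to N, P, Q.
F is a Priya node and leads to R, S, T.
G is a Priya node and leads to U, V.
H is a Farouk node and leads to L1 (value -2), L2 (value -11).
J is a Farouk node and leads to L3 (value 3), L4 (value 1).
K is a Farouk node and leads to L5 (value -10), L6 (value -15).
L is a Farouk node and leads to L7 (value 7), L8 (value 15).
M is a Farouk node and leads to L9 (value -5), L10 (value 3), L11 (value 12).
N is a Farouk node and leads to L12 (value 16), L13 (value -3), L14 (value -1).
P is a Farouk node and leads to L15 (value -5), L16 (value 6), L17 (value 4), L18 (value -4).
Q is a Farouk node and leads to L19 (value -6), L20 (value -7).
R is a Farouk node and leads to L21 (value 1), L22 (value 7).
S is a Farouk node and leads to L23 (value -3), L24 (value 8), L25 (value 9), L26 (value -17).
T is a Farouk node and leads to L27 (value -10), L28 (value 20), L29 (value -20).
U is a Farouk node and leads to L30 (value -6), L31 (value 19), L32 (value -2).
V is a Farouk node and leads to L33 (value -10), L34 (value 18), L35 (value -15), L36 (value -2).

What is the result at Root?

H (Farouk): max(-2, -11) = -2
J (Farouk): max(3, 1) = 3
C (Priya): min(-2, 3) = -2
K (Farouk): max(-10, -15) = -10
L (Farouk): max(7, 15) = 15
M (Farouk): max(-5, 3, 12) = 12
D (Priya): min(-10, 15, 12) = -10
N (Farouk): max(16, -3, -1) = 16
P (Farouk): max(-5, 6, 4, -4) = 6
Q (Farouk): max(-6, -7) = -6
E (Priya): min(16, 6, -6) = -6
A (Farouk): max(-2, -10, -6) = -2
R (Farouk): max(1, 7) = 7
S (Farouk): max(-3, 8, 9, -17) = 9
T (Farouk): max(-10, 20, -20) = 20
F (Priya): min(7, 9, 20) = 7
U (Farouk): max(-6, 19, -2) = 19
V (Farouk): max(-10, 18, -15, -2) = 18
G (Priya): min(19, 18) = 18
B (Farouk): max(7, 18) = 18
Root (Priya): min(-2, 18) = -2

-2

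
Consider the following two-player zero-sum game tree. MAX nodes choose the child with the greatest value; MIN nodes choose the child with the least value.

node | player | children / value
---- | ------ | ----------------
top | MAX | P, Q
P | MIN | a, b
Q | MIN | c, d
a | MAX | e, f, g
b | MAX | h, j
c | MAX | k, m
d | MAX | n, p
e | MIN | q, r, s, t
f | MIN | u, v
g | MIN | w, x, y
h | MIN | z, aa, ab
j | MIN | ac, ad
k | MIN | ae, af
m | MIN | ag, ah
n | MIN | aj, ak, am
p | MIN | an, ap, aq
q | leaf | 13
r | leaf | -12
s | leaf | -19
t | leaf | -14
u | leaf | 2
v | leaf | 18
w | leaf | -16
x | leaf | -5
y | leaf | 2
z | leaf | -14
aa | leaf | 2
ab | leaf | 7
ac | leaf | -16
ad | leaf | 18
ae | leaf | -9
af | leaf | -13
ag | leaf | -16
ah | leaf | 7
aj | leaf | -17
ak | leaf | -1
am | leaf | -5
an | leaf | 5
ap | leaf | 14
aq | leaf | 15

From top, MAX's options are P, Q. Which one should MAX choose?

e (MIN): min(13, -12, -19, -14) = -19
f (MIN): min(2, 18) = 2
g (MIN): min(-16, -5, 2) = -16
a (MAX): max(-19, 2, -16) = 2
h (MIN): min(-14, 2, 7) = -14
j (MIN): min(-16, 18) = -16
b (MAX): max(-14, -16) = -14
P (MIN): min(2, -14) = -14
k (MIN): min(-9, -13) = -13
m (MIN): min(-16, 7) = -16
c (MAX): max(-13, -16) = -13
n (MIN): min(-17, -1, -5) = -17
p (MIN): min(5, 14, 15) = 5
d (MAX): max(-17, 5) = 5
Q (MIN): min(-13, 5) = -13
top (MAX): max(-14, -13) = -13
MAX at top wants the highest of {P=-14, Q=-13}, so chooses Q.

Q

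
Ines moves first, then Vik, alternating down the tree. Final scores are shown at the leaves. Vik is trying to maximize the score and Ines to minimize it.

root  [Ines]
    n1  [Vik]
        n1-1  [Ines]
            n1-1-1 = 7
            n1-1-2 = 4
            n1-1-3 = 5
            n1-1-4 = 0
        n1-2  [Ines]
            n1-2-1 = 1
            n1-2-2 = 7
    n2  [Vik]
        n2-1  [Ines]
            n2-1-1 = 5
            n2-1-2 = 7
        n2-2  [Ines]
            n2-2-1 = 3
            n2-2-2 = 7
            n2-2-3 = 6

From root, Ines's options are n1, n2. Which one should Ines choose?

n1-1 (Ines): min(7, 4, 5, 0) = 0
n1-2 (Ines): min(1, 7) = 1
n1 (Vik): max(0, 1) = 1
n2-1 (Ines): min(5, 7) = 5
n2-2 (Ines): min(3, 7, 6) = 3
n2 (Vik): max(5, 3) = 5
root (Ines): min(1, 5) = 1
Ines at root wants the lowest of {n1=1, n2=5}, so chooses n1.

n1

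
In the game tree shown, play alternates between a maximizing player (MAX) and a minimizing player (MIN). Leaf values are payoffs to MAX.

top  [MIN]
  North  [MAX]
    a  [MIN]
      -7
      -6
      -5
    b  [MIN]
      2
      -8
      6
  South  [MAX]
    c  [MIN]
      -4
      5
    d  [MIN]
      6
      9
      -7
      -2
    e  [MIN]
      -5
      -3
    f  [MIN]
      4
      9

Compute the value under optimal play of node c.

-4

c (MIN): min(-4, 5) = -4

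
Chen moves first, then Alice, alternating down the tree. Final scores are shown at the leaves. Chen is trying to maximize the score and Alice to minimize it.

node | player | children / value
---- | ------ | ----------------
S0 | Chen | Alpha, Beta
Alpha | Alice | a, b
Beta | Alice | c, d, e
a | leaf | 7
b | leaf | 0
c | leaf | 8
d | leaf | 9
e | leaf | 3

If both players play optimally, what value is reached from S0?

3

Alpha (Alice): min(7, 0) = 0
Beta (Alice): min(8, 9, 3) = 3
S0 (Chen): max(0, 3) = 3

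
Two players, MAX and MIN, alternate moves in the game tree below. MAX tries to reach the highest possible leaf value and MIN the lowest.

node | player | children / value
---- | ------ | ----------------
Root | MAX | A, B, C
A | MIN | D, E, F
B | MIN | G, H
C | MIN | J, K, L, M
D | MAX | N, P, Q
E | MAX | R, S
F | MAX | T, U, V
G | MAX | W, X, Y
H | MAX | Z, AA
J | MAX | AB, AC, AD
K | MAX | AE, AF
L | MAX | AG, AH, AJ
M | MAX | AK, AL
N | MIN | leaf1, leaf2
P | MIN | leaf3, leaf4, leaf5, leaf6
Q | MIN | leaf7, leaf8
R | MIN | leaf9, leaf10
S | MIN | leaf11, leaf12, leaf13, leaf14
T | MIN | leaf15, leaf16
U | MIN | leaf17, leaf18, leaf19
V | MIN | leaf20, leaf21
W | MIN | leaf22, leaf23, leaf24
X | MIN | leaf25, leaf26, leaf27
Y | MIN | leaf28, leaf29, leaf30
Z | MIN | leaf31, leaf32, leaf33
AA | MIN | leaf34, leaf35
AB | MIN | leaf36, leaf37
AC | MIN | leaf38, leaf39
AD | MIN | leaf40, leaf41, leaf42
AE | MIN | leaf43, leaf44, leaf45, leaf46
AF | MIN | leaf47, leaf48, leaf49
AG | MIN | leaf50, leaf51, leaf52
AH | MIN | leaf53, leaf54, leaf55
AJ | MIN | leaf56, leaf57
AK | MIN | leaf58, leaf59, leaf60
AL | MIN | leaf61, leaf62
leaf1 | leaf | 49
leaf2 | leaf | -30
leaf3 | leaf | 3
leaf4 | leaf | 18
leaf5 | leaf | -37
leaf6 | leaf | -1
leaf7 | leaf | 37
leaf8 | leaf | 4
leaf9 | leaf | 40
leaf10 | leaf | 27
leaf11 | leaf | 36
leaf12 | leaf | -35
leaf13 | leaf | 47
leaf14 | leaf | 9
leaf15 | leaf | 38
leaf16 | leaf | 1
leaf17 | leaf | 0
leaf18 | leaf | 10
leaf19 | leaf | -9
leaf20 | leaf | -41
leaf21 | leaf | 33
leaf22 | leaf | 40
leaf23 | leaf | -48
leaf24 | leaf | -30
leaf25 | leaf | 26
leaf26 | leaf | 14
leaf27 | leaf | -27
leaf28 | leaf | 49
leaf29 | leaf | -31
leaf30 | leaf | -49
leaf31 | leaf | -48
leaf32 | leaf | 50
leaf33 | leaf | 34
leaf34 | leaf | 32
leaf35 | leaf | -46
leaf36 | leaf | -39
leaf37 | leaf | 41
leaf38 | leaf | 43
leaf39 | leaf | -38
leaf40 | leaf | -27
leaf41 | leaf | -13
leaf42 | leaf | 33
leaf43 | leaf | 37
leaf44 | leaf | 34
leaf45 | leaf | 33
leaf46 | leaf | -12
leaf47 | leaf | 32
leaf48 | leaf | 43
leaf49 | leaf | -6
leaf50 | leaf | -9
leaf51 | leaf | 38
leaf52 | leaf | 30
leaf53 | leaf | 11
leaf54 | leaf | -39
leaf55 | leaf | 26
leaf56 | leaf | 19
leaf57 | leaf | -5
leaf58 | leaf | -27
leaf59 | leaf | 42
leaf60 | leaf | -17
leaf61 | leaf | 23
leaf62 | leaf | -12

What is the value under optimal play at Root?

1

N (MIN): min(49, -30) = -30
P (MIN): min(3, 18, -37, -1) = -37
Q (MIN): min(37, 4) = 4
D (MAX): max(-30, -37, 4) = 4
R (MIN): min(40, 27) = 27
S (MIN): min(36, -35, 47, 9) = -35
E (MAX): max(27, -35) = 27
T (MIN): min(38, 1) = 1
U (MIN): min(0, 10, -9) = -9
V (MIN): min(-41, 33) = -41
F (MAX): max(1, -9, -41) = 1
A (MIN): min(4, 27, 1) = 1
W (MIN): min(40, -48, -30) = -48
X (MIN): min(26, 14, -27) = -27
Y (MIN): min(49, -31, -49) = -49
G (MAX): max(-48, -27, -49) = -27
Z (MIN): min(-48, 50, 34) = -48
AA (MIN): min(32, -46) = -46
H (MAX): max(-48, -46) = -46
B (MIN): min(-27, -46) = -46
AB (MIN): min(-39, 41) = -39
AC (MIN): min(43, -38) = -38
AD (MIN): min(-27, -13, 33) = -27
J (MAX): max(-39, -38, -27) = -27
AE (MIN): min(37, 34, 33, -12) = -12
AF (MIN): min(32, 43, -6) = -6
K (MAX): max(-12, -6) = -6
AG (MIN): min(-9, 38, 30) = -9
AH (MIN): min(11, -39, 26) = -39
AJ (MIN): min(19, -5) = -5
L (MAX): max(-9, -39, -5) = -5
AK (MIN): min(-27, 42, -17) = -27
AL (MIN): min(23, -12) = -12
M (MAX): max(-27, -12) = -12
C (MIN): min(-27, -6, -5, -12) = -27
Root (MAX): max(1, -46, -27) = 1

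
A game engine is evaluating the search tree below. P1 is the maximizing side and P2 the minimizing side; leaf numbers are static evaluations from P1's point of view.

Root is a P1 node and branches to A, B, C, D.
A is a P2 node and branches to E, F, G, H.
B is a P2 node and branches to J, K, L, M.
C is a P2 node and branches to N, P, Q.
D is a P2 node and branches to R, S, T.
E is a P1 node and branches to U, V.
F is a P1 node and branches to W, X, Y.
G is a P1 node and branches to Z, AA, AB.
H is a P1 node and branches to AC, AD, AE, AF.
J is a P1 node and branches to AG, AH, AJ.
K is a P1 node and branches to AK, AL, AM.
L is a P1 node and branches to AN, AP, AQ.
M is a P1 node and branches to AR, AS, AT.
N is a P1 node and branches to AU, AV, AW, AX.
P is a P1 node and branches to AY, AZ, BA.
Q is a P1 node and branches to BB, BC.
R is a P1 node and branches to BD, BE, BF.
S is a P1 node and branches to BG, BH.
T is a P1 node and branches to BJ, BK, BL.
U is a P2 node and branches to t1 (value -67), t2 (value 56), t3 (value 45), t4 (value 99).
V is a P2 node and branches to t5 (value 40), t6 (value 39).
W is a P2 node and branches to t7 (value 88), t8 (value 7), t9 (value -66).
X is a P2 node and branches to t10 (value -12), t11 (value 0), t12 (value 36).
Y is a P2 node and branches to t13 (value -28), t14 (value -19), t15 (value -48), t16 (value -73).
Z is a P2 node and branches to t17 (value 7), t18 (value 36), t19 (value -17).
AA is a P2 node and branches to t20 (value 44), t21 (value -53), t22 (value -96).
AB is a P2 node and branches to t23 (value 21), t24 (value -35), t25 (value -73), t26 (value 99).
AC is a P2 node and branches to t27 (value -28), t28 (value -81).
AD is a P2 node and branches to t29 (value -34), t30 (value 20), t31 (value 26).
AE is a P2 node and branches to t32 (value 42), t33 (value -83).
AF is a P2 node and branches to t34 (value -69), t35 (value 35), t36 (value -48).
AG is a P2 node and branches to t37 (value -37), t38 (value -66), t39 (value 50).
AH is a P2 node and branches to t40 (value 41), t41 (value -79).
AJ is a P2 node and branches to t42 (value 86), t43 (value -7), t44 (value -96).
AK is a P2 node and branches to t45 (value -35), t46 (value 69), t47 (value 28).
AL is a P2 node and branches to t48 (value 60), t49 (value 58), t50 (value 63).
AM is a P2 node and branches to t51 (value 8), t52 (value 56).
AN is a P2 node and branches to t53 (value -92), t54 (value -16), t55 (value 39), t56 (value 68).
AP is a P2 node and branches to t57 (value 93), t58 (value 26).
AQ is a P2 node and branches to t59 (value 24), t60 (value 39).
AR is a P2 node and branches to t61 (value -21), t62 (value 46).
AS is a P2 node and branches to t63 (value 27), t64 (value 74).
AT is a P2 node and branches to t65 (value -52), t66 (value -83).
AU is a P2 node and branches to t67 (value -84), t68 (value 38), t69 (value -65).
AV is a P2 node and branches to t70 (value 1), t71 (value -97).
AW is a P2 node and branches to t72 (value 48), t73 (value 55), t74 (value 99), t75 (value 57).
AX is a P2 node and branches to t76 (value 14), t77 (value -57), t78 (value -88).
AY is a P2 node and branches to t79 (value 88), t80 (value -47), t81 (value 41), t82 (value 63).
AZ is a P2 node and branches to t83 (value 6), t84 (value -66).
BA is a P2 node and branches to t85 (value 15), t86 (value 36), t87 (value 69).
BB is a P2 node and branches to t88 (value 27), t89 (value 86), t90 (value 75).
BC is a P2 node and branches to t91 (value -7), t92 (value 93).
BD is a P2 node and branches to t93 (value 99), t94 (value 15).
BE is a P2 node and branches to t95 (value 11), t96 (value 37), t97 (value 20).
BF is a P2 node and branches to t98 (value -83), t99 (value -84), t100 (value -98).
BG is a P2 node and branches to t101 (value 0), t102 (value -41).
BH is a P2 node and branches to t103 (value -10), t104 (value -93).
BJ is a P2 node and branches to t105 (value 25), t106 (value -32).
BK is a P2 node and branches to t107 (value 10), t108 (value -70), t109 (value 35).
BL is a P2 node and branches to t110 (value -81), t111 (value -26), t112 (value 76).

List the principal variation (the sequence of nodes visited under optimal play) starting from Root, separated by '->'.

Root -> C -> P -> BA -> t85

U (P2): min(-67, 56, 45, 99) = -67
V (P2): min(40, 39) = 39
E (P1): max(-67, 39) = 39
W (P2): min(88, 7, -66) = -66
X (P2): min(-12, 0, 36) = -12
Y (P2): min(-28, -19, -48, -73) = -73
F (P1): max(-66, -12, -73) = -12
Z (P2): min(7, 36, -17) = -17
AA (P2): min(44, -53, -96) = -96
AB (P2): min(21, -35, -73, 99) = -73
G (P1): max(-17, -96, -73) = -17
AC (P2): min(-28, -81) = -81
AD (P2): min(-34, 20, 26) = -34
AE (P2): min(42, -83) = -83
AF (P2): min(-69, 35, -48) = -69
H (P1): max(-81, -34, -83, -69) = -34
A (P2): min(39, -12, -17, -34) = -34
AG (P2): min(-37, -66, 50) = -66
AH (P2): min(41, -79) = -79
AJ (P2): min(86, -7, -96) = -96
J (P1): max(-66, -79, -96) = -66
AK (P2): min(-35, 69, 28) = -35
AL (P2): min(60, 58, 63) = 58
AM (P2): min(8, 56) = 8
K (P1): max(-35, 58, 8) = 58
AN (P2): min(-92, -16, 39, 68) = -92
AP (P2): min(93, 26) = 26
AQ (P2): min(24, 39) = 24
L (P1): max(-92, 26, 24) = 26
AR (P2): min(-21, 46) = -21
AS (P2): min(27, 74) = 27
AT (P2): min(-52, -83) = -83
M (P1): max(-21, 27, -83) = 27
B (P2): min(-66, 58, 26, 27) = -66
AU (P2): min(-84, 38, -65) = -84
AV (P2): min(1, -97) = -97
AW (P2): min(48, 55, 99, 57) = 48
AX (P2): min(14, -57, -88) = -88
N (P1): max(-84, -97, 48, -88) = 48
AY (P2): min(88, -47, 41, 63) = -47
AZ (P2): min(6, -66) = -66
BA (P2): min(15, 36, 69) = 15
P (P1): max(-47, -66, 15) = 15
BB (P2): min(27, 86, 75) = 27
BC (P2): min(-7, 93) = -7
Q (P1): max(27, -7) = 27
C (P2): min(48, 15, 27) = 15
BD (P2): min(99, 15) = 15
BE (P2): min(11, 37, 20) = 11
BF (P2): min(-83, -84, -98) = -98
R (P1): max(15, 11, -98) = 15
BG (P2): min(0, -41) = -41
BH (P2): min(-10, -93) = -93
S (P1): max(-41, -93) = -41
BJ (P2): min(25, -32) = -32
BK (P2): min(10, -70, 35) = -70
BL (P2): min(-81, -26, 76) = -81
T (P1): max(-32, -70, -81) = -32
D (P2): min(15, -41, -32) = -41
Root (P1): max(-34, -66, 15, -41) = 15
At Root, P1 picks C (highest: 15).
At C, P2 picks P (lowest: 15).
At P, P1 picks BA (highest: 15).
At BA, P2 picks t85 (lowest: 15).
Terminal value 15.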